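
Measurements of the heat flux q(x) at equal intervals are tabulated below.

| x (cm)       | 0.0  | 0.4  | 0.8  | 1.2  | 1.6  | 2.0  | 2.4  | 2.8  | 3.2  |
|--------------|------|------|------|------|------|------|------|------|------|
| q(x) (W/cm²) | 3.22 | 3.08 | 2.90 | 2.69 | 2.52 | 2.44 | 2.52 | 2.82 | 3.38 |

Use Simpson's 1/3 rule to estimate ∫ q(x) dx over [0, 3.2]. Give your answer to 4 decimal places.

h = 0.4, n = 8.
(h/3)·[y₀ + 4y₁ + 2y₂ + 4y₃ + 2y₄ + 4y₅ + 2y₆ + 4y₇ + y₈] = 0.133333·(66.60) = 8.8800.

8.8800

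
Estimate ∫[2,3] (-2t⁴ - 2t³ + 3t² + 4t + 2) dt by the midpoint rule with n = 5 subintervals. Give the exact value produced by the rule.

-85.60676

h = (3 − 2)/5 = 0.2.
Midpoints m₁,…,m₅ = 2.1, 2.3, 2.5, 2.7, 2.9.
f(m₁)=-33.7882, f(m₂)=-53.2322, f(m₃)=-78.625, f(m₄)=-110.9842, f(m₅)=-151.4042.
h·[f(m₁) + f(m₂) + f(m₃) + f(m₄) + f(m₅)] = 0.2·(-428.0338) = -85.60676.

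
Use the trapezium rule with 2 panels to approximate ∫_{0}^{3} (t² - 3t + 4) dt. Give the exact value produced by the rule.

h = (3 − 0)/2 = 1.5.
Nodes t₀,…,t₂ = 0, 1.5, 3.
f(t) = t² - 3t + 4: f₀=4, f₁=1.75, f₂=4.
(h/2)·[f₀ + 2f₁ + f₂] = 0.75·(11.5) = 8.625.

8.625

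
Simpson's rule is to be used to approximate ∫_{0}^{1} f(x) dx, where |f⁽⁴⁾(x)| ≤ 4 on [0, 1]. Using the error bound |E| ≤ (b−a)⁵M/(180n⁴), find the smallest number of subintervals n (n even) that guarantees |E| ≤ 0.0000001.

Need 4/(180n⁴) ≤ 0.0000001.
n⁴ ≥ 4/(180·0.0000001) = 222222 ⇒ n ≥ 21.7119, so the smallest even n is 22. (n must be even for Simpson's rule.)

22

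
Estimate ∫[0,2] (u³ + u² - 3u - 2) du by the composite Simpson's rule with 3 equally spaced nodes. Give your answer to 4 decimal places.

-3.3333

h = (2 − 0)/2 = 1.
Nodes u₀,…,u₂ = 0, 1, 2.
f(u) = u³ + u² - 3u - 2: f₀=-2, f₁=-3, f₂=4.
(h/3)·[f₀ + 4f₁ + f₂] = 0.333333·(-10) = -3.3333.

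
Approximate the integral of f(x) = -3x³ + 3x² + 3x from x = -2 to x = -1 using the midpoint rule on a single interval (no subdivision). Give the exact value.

12.375

M = (b−a)·f(-1.5) = 1·(12.375) = 12.375.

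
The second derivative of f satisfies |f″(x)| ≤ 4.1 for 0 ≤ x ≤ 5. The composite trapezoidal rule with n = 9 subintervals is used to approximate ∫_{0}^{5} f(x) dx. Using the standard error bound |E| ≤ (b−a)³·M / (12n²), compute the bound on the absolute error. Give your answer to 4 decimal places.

0.5273

|E| ≤ (5)³·4.1 / (12·9²) = 512.5/972 = 0.5273.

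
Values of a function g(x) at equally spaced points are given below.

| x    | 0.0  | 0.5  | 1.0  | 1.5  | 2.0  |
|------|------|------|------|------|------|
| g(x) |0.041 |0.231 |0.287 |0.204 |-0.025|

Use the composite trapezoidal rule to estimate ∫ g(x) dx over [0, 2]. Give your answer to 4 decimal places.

0.3650

h = 0.5, n = 4.
(h/2)·[y₀ + 2y₁ + 2y₂ + 2y₃ + y₄] = 0.25·(1.460) = 0.3650.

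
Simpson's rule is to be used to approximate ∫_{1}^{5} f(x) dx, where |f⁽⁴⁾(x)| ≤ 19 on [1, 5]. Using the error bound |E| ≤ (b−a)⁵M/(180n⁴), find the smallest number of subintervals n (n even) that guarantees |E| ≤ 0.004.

14

Need 19456/(180n⁴) ≤ 0.004.
n⁴ ≥ 19456/(180·0.004) = 27022.2 ⇒ n ≥ 12.8212, so the smallest even n is 14. (n must be even for Simpson's rule.)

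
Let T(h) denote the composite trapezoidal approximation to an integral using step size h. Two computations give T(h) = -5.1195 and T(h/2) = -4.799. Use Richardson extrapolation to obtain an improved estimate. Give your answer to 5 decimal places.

-4.69217

R = (4·T(h/2) − T(h)) / 3 = (4·(-4.799) − (-5.1195))/3 = (-14.0765)/3 = -4.69217.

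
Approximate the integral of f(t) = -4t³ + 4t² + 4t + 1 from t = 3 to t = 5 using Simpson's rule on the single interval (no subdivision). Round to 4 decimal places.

-379.3333

S = (b−a)/6 · [f(3) + 4f(4) + f(5)] = 0.333333·[(-59) + 4·(-175) + (-379)] = -379.3333.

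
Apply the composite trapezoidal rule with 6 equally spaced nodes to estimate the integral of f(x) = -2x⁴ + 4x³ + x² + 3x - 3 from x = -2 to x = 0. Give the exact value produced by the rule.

h = (0 − (-2))/5 = 0.4.
Nodes x₀,…,x₅ = -2, -1.6, -1.2, -0.8, -0.4, 0.
f(x) = -2x⁴ + 4x³ + x² + 3x - 3: f₀=-69, f₁=-34.7312, f₂=-16.2192, f₃=-7.6272, f₄=-4.3472, f₅=-3.
(h/2)·[f₀ + 2f₁ + 2f₂ + 2f₃ + 2f₄ + f₅] = 0.2·(-197.8496) = -39.56992.

-39.56992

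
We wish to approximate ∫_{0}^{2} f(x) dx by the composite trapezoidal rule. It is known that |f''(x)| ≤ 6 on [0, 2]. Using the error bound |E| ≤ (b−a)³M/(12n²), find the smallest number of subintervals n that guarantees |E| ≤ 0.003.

Need 48/(12n²) ≤ 0.003.
n² ≥ 48/(12·0.003) = 1333.33 ⇒ n ≥ 36.5148, so the smallest n is 37.

37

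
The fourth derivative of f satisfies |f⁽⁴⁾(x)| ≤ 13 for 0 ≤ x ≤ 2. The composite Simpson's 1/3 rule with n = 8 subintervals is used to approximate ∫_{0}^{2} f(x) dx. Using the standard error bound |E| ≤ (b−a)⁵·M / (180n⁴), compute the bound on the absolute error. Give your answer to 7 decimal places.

|E| ≤ (2)⁵·13 / (180·8⁴) = 416/737280 = 0.0005642.

0.0005642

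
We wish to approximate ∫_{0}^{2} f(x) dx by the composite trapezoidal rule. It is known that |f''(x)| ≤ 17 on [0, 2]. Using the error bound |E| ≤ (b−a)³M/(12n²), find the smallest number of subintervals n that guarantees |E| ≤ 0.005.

48

Need 136/(12n²) ≤ 0.005.
n² ≥ 136/(12·0.005) = 2266.67 ⇒ n ≥ 47.6095, so the smallest n is 48.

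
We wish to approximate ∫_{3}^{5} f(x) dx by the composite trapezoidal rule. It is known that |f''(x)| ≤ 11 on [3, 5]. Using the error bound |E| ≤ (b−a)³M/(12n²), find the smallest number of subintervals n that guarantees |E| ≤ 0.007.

Need 88/(12n²) ≤ 0.007.
n² ≥ 88/(12·0.007) = 1047.62 ⇒ n ≥ 32.3669, so the smallest n is 33.

33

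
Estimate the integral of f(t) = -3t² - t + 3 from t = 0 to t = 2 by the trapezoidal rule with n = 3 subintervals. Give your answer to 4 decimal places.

-4.4444

h = (2 − 0)/3 = 0.666667.
Nodes t₀,…,t₃ = 0, 0.666667, 1.333333, 2.
f(t) = -3t² - t + 3: f₀=3, f₁=1, f₂=-3.666667, f₃=-11.
(h/2)·[f₀ + 2f₁ + 2f₂ + f₃] = 0.333333·(-13.333333) = -4.4444.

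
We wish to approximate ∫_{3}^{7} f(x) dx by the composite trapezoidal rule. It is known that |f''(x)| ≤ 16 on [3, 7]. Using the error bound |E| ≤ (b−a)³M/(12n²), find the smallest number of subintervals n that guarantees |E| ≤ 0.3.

17

Need 1024/(12n²) ≤ 0.3.
n² ≥ 1024/(12·0.3) = 284.444 ⇒ n ≥ 16.8655, so the smallest n is 17.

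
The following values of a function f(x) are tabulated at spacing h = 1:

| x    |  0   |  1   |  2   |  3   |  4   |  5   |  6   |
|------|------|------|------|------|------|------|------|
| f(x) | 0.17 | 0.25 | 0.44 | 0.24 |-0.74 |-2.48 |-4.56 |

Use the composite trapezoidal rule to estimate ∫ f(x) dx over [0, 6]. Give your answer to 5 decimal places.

-4.48500

h = 1, n = 6.
(h/2)·[y₀ + 2y₁ + 2y₂ + 2y₃ + 2y₄ + 2y₅ + y₆] = 0.5·(-8.97) = -4.48500.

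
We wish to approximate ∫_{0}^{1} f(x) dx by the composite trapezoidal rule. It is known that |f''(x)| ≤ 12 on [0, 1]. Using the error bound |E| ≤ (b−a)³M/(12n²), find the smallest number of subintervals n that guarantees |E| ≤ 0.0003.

58

Need 12/(12n²) ≤ 0.0003.
n² ≥ 12/(12·0.0003) = 3333.33 ⇒ n ≥ 57.7350, so the smallest n is 58.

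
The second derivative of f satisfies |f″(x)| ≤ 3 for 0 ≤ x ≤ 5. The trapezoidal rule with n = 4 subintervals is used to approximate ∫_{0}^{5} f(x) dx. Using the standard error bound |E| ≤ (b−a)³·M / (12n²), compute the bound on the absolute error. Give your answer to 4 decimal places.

|E| ≤ (5)³·3 / (12·4²) = 375/192 = 1.9531.

1.9531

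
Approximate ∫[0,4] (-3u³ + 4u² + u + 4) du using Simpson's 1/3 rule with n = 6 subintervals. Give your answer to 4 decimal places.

h = (4 − 0)/6 = 0.666667.
Nodes u₀,…,u₆ = 0, 0.666667, 1.333333, 2, 2.666667, 3.333333, 4.
f(u) = -3u³ + 4u² + u + 4: f₀=4, f₁=5.555556, f₂=5.333333, f₃=-2, f₄=-21.777778, f₅=-59.333333, f₆=-120.
(h/3)·[f₀ + 4f₁ + 2f₂ + 4f₃ + 2f₄ + 4f₅ + f₆] = 0.222222·(-372) = -82.6667.

-82.6667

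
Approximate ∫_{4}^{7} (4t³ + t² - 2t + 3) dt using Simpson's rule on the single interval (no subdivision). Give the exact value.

S = (b−a)/6 · [f(4) + 4f(5.5) + f(7)] = 0.5·[267 + 4·687.75 + 1410] = 2214.

2214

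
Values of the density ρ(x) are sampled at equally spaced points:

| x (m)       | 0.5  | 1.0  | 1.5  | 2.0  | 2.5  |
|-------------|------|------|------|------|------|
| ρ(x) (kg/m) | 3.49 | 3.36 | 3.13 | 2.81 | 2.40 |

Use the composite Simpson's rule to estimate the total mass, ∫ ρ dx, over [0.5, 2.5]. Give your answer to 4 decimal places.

h = 0.5, n = 4.
(h/3)·[y₀ + 4y₁ + 2y₂ + 4y₃ + y₄] = 0.166667·(36.83) = 6.1383.

6.1383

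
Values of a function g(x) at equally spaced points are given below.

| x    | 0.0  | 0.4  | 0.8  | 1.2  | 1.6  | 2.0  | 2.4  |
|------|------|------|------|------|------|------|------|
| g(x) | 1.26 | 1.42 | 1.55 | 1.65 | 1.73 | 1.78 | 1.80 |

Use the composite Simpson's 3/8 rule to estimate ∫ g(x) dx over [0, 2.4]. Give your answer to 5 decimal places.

3.87000

h = 0.4, n = 6.
(3h/8)·[y₀ + 3y₁ + 3y₂ + 2y₃ + 3y₄ + 3y₅ + y₆] = 0.15·(25.80) = 3.87000.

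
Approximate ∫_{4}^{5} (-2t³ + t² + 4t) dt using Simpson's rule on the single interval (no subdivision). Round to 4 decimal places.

S = (b−a)/6 · [f(4) + 4f(4.5) + f(5)] = 0.166667·[(-96) + 4·(-144) + (-205)] = -146.1667.

-146.1667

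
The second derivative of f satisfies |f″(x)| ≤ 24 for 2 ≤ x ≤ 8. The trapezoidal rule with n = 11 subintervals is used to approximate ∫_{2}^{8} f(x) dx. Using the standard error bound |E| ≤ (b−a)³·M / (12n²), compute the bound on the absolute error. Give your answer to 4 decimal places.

|E| ≤ (6)³·24 / (12·11²) = 5184/1452 = 3.5702.

3.5702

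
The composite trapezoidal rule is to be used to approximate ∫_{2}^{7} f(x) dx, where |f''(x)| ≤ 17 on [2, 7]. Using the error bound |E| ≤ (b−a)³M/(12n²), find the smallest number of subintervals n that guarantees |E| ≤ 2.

10

Need 2125/(12n²) ≤ 2.
n² ≥ 2125/(12·2) = 88.5417 ⇒ n ≥ 9.4097, so the smallest n is 10.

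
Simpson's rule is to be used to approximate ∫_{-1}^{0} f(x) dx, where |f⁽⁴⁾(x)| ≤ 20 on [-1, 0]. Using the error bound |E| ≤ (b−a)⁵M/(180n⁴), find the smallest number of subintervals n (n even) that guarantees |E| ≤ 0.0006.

Need 20/(180n⁴) ≤ 0.0006.
n⁴ ≥ 20/(180·0.0006) = 185.185 ⇒ n ≥ 3.6889, so the smallest even n is 4. (n must be even for Simpson's rule.)

4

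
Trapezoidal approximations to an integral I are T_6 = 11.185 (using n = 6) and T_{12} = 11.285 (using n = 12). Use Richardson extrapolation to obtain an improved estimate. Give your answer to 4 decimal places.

11.3183

R = (4·T_{12} − T_6) / 3 = (4·11.285 − 11.185)/3 = (33.955)/3 = 11.3183.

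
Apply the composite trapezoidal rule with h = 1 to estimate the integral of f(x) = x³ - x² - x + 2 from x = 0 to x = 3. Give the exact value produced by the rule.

14.5

h = (3 − 0)/3 = 1.
Nodes x₀,…,x₃ = 0, 1, 2, 3.
f(x) = x³ - x² - x + 2: f₀=2, f₁=1, f₂=4, f₃=17.
(h/2)·[f₀ + 2f₁ + 2f₂ + f₃] = 0.5·(29) = 14.5.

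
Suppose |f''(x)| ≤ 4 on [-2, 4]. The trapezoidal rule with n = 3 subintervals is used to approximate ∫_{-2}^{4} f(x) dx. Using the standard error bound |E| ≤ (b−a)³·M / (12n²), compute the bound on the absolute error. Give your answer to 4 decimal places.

|E| ≤ (6)³·4 / (12·3²) = 864/108 = 8.0000.

8.0000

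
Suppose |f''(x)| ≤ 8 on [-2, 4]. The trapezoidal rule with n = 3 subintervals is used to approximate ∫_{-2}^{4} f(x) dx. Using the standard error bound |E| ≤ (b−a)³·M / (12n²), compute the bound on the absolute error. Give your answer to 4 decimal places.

16.0000

|E| ≤ (6)³·8 / (12·3²) = 1728/108 = 16.0000.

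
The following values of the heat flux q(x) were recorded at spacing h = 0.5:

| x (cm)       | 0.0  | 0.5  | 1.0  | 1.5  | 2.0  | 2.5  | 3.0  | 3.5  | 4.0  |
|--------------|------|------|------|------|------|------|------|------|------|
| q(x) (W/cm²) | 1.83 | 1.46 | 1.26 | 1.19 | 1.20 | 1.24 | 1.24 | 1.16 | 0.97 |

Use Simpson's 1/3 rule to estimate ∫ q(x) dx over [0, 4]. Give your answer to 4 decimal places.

5.0667

h = 0.5, n = 8.
(h/3)·[y₀ + 4y₁ + 2y₂ + 4y₃ + 2y₄ + 4y₅ + 2y₆ + 4y₇ + y₈] = 0.166667·(30.40) = 5.0667.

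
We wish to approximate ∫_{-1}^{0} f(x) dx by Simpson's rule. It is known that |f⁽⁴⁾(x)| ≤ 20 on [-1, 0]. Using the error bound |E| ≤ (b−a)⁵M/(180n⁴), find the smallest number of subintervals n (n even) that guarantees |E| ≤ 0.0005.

4

Need 20/(180n⁴) ≤ 0.0005.
n⁴ ≥ 20/(180·0.0005) = 222.222 ⇒ n ≥ 3.8610, so the smallest even n is 4. (n must be even for Simpson's rule.)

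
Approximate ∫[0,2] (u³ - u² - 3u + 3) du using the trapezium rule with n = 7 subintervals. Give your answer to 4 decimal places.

h = (2 − 0)/7 = 0.285714.
Nodes u₀,…,u₇ = 0, 0.285714, 0.571429, 0.857143, 1.142857, 1.428571, 1.714286, 2.
f(u) = u³ - u² - 3u + 3: f₀=3, f₁=2.084548, f₂=1.145773, f₃=0.323615, f₄=-0.241983, f₅=-0.411079, f₆=-0.043732, f₇=1.
(h/2)·[f₀ + 2f₁ + 2f₂ + 2f₃ + 2f₄ + 2f₅ + 2f₆ + f₇] = 0.142857·(9.714286) = 1.3878.

1.3878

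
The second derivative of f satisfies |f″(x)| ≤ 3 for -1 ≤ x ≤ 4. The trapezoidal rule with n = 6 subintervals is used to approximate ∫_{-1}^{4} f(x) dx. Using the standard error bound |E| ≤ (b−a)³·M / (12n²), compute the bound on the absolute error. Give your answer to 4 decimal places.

|E| ≤ (5)³·3 / (12·6²) = 375/432 = 0.8681.

0.8681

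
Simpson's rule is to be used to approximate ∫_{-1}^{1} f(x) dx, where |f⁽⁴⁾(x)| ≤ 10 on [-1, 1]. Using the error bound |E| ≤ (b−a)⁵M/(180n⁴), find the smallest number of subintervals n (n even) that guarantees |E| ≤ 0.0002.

10

Need 320/(180n⁴) ≤ 0.0002.
n⁴ ≥ 320/(180·0.0002) = 8888.89 ⇒ n ≥ 9.7098, so the smallest even n is 10. (n must be even for Simpson's rule.)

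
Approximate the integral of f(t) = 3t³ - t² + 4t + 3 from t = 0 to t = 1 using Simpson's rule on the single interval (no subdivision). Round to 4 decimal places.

S = (b−a)/6 · [f(0) + 4f(0.5) + f(1)] = 0.166667·[3 + 4·5.125 + 9] = 5.4167.

5.4167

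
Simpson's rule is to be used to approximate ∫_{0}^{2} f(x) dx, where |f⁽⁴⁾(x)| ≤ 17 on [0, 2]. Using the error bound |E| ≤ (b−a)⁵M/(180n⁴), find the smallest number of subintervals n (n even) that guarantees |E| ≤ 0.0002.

Need 544/(180n⁴) ≤ 0.0002.
n⁴ ≥ 544/(180·0.0002) = 15111.1 ⇒ n ≥ 11.0873, so the smallest even n is 12. (n must be even for Simpson's rule.)

12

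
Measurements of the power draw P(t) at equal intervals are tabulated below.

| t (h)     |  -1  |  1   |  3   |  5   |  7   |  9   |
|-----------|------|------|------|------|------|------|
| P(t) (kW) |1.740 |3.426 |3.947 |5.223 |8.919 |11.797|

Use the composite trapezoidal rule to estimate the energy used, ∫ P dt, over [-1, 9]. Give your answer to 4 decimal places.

56.5670

h = 2, n = 5.
(h/2)·[y₀ + 2y₁ + 2y₂ + 2y₃ + 2y₄ + y₅] = 1·(56.567) = 56.5670.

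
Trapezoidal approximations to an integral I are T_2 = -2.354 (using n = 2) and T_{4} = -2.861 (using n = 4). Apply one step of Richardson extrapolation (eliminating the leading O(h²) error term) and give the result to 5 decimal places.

-3.03000

R = (4·T_{4} − T_2) / 3 = (4·(-2.861) − (-2.354))/3 = (-9.090)/3 = -3.03000.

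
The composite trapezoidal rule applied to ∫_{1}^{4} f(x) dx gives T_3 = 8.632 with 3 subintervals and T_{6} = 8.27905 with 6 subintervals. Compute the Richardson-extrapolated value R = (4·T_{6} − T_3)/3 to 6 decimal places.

R = (4·T_{6} − T_3) / 3 = (4·8.27905 − 8.632)/3 = (24.48420)/3 = 8.161400.

8.161400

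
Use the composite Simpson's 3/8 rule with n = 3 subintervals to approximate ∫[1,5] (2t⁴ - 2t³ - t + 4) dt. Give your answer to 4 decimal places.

h = (5 − 1)/3 = 1.333333.
Nodes t₀,…,t₃ = 1, 2.333333, 3.666667, 5.
f(t) = 2t⁴ - 2t³ - t + 4: f₀=3, f₁=35.543210, f₂=263.246914, f₃=999.
(3h/8)·[f₀ + 3f₁ + 3f₂ + f₃] = 0.5·(1898.370370) = 949.1852.

949.1852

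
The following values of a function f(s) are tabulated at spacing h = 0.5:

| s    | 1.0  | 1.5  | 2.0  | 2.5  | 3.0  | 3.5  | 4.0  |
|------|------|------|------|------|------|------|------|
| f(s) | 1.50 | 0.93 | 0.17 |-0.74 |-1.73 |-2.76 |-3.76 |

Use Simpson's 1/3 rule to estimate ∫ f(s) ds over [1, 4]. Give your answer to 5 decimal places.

h = 0.5, n = 6.
(h/3)·[y₀ + 4y₁ + 2y₂ + 4y₃ + 2y₄ + 4y₅ + y₆] = 0.166667·(-15.66) = -2.61000.

-2.61000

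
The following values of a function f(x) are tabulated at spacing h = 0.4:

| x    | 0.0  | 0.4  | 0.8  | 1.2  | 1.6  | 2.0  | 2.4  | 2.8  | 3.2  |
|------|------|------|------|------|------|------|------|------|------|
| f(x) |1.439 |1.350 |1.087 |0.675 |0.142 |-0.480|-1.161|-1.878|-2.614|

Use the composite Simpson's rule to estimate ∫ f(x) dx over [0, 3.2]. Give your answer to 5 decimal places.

-0.31613

h = 0.4, n = 8.
(h/3)·[y₀ + 4y₁ + 2y₂ + 4y₃ + 2y₄ + 4y₅ + 2y₆ + 4y₇ + y₈] = 0.133333·(-2.371) = -0.31613.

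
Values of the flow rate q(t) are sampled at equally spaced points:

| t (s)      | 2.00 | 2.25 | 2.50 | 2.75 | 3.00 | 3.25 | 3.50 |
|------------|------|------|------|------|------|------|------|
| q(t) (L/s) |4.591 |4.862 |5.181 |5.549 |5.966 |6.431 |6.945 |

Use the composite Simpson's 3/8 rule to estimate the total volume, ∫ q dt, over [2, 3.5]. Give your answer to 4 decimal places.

h = 0.25, n = 6.
(3h/8)·[y₀ + 3y₁ + 3y₂ + 2y₃ + 3y₄ + 3y₅ + y₆] = 0.09375·(89.954) = 8.4332.

8.4332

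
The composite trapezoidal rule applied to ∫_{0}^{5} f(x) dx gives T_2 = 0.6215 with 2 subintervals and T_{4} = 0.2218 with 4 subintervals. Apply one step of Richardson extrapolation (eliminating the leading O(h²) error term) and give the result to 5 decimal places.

0.08857

R = (4·T_{4} − T_2) / 3 = (4·0.2218 − 0.6215)/3 = (0.2657)/3 = 0.08857.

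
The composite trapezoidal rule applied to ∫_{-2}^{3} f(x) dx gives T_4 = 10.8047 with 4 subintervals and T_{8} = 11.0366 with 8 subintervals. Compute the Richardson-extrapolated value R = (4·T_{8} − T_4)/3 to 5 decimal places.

11.11390

R = (4·T_{8} − T_4) / 3 = (4·11.0366 − 10.8047)/3 = (33.3417)/3 = 11.11390.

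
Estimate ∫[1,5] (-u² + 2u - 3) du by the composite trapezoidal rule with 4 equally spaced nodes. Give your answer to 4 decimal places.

-30.5185

h = (5 − 1)/3 = 1.333333.
Nodes u₀,…,u₃ = 1, 2.333333, 3.666667, 5.
f(u) = -u² + 2u - 3: f₀=-2, f₁=-3.777778, f₂=-9.111111, f₃=-18.
(h/2)·[f₀ + 2f₁ + 2f₂ + f₃] = 0.666667·(-45.777778) = -30.5185.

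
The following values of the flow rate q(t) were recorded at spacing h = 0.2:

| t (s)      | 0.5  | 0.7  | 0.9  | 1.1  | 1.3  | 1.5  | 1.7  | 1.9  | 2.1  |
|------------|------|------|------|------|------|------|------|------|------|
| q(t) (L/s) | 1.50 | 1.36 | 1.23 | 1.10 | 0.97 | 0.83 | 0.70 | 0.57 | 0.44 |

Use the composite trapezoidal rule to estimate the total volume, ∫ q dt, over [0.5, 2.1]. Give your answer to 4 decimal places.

h = 0.2, n = 8.
(h/2)·[y₀ + 2y₁ + 2y₂ + 2y₃ + 2y₄ + 2y₅ + 2y₆ + 2y₇ + y₈] = 0.1·(15.46) = 1.5460.

1.5460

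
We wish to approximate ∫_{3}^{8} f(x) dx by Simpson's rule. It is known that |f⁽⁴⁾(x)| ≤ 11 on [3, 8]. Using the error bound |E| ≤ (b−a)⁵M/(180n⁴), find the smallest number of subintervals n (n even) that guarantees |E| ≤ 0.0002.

32

Need 34375/(180n⁴) ≤ 0.0002.
n⁴ ≥ 34375/(180·0.0002) = 954861 ⇒ n ≥ 31.2597, so the smallest even n is 32. (n must be even for Simpson's rule.)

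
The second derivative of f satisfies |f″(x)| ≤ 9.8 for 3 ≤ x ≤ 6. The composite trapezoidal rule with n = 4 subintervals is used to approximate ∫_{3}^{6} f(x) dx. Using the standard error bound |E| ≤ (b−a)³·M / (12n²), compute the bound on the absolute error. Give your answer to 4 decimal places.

|E| ≤ (3)³·9.8 / (12·4²) = 264.6/192 = 1.3781.

1.3781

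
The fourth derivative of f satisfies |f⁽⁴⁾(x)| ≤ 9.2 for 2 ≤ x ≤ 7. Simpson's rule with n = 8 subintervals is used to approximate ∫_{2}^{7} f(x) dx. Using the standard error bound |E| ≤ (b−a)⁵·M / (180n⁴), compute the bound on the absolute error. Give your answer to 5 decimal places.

0.03899

|E| ≤ (5)⁵·9.2 / (180·8⁴) = 28750/737280 = 0.03899.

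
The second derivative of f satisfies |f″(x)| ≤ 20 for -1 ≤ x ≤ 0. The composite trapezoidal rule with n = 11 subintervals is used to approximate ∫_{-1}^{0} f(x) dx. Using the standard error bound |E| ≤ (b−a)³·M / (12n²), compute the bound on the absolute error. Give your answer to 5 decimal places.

0.01377

|E| ≤ (1)³·20 / (12·11²) = 20/1452 = 0.01377.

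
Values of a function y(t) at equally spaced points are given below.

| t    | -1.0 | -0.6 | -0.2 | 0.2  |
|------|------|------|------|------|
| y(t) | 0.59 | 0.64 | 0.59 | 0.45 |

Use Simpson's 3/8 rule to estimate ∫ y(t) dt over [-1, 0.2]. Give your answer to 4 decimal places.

0.7095

h = 0.4, n = 3.
(3h/8)·[y₀ + 3y₁ + 3y₂ + y₃] = 0.15·(4.73) = 0.7095.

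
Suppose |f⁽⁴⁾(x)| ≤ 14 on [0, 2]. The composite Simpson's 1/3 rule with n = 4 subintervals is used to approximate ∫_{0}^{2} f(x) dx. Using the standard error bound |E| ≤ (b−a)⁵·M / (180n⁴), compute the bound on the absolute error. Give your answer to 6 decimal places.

0.009722

|E| ≤ (2)⁵·14 / (180·4⁴) = 448/46080 = 0.009722.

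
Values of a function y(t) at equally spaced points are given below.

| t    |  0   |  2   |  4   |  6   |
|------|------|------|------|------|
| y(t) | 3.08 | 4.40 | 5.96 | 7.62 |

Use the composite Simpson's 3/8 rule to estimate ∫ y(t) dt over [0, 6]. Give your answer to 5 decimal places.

h = 2, n = 3.
(3h/8)·[y₀ + 3y₁ + 3y₂ + y₃] = 0.75·(41.78) = 31.33500.

31.33500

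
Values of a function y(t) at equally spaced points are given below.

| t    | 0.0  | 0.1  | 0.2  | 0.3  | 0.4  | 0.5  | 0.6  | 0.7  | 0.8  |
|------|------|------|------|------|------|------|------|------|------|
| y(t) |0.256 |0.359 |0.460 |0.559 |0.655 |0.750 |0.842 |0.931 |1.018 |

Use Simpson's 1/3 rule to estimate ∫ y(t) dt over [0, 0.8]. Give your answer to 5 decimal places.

h = 0.1, n = 8.
(h/3)·[y₀ + 4y₁ + 2y₂ + 4y₃ + 2y₄ + 4y₅ + 2y₆ + 4y₇ + y₈] = 0.033333·(15.584) = 0.51947.

0.51947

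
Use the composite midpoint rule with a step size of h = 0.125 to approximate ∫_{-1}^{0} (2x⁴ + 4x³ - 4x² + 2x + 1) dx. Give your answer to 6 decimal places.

h = (0 − (-1))/8 = 0.125.
Midpoints m₁,…,m₈ = -0.9375, -0.8125, -0.6875, -0.5625, -0.4375, -0.3125, -0.1875, -0.0625.
f(m₁)=-6.141571044921875, f(m₂)=-4.539520263671875, f(m₃)=-3.118621826171875, f(m₄)=-1.902313232421875, f(m₅)=-0.902313232421875, f(m₆)=-0.118621826171875, f(m₇)=0.460479736328125, f(m₈)=0.858428955078125.
h·[f(m₁) + f(m₂) + f(m₃) + f(m₄) + f(m₅) + f(m₆) + f(m₇) + f(m₈)] = 0.125·(-15.404052734375) = -1.925507.

-1.925507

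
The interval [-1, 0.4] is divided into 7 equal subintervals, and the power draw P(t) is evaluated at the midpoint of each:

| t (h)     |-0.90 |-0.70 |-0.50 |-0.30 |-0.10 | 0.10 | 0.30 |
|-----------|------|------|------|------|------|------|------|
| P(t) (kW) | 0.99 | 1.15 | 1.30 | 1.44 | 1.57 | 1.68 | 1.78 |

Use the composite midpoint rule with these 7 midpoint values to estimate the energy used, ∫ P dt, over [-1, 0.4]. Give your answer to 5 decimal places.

h = 0.2, n = 7.
h·[y(m₁) + y(m₂) + y(m₃) + y(m₄) + y(m₅) + y(m₆) + y(m₇)] = 0.2·(9.91) = 1.98200.

1.98200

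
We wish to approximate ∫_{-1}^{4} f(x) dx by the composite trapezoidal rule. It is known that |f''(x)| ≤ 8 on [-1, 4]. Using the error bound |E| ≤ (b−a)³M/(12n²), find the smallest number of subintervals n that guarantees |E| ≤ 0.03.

53

Need 1000/(12n²) ≤ 0.03.
n² ≥ 1000/(12·0.03) = 2777.78 ⇒ n ≥ 52.7046, so the smallest n is 53.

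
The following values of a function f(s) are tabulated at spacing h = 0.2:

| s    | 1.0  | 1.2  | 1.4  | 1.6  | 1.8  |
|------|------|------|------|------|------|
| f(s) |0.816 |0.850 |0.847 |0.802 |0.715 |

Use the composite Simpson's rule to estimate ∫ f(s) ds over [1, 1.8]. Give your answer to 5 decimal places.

0.65553

h = 0.2, n = 4.
(h/3)·[y₀ + 4y₁ + 2y₂ + 4y₃ + y₄] = 0.066667·(9.833) = 0.65553.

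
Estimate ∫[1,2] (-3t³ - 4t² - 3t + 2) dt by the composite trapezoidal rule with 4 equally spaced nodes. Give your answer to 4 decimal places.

-23.4074

h = (2 − 1)/3 = 0.333333.
Nodes t₀,…,t₃ = 1, 1.333333, 1.666667, 2.
f(t) = -3t³ - 4t² - 3t + 2: f₀=-8, f₁=-16.222222, f₂=-28, f₃=-44.
(h/2)·[f₀ + 2f₁ + 2f₂ + f₃] = 0.166667·(-140.444444) = -23.4074.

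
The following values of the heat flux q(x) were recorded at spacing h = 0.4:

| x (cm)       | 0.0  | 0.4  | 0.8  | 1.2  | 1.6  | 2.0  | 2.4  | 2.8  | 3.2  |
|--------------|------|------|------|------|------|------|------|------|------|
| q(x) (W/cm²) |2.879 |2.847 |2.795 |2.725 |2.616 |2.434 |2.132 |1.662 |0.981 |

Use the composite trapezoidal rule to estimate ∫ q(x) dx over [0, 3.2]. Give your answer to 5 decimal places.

h = 0.4, n = 8.
(h/2)·[y₀ + 2y₁ + 2y₂ + 2y₃ + 2y₄ + 2y₅ + 2y₆ + 2y₇ + y₈] = 0.2·(38.282) = 7.65640.

7.65640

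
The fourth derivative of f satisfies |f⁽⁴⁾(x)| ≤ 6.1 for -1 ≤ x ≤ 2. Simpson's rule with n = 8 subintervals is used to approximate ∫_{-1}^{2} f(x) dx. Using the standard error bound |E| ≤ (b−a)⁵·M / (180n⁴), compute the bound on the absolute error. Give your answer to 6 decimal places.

|E| ≤ (3)⁵·6.1 / (180·8⁴) = 1482.3/737280 = 0.002010.

0.002010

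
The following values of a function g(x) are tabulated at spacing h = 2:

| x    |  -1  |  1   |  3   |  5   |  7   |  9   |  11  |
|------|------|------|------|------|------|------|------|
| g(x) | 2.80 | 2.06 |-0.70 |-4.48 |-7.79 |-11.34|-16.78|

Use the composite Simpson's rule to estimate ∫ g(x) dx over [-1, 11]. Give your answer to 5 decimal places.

h = 2, n = 6.
(h/3)·[y₀ + 4y₁ + 2y₂ + 4y₃ + 2y₄ + 4y₅ + y₆] = 0.666667·(-86.00) = -57.33333.

-57.33333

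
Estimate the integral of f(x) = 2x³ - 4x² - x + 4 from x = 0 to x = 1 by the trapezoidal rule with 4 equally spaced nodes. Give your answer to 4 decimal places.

h = (1 − 0)/3 = 0.333333.
Nodes x₀,…,x₃ = 0, 0.333333, 0.666667, 1.
f(x) = 2x³ - 4x² - x + 4: f₀=4, f₁=3.296296, f₂=2.148148, f₃=1.
(h/2)·[f₀ + 2f₁ + 2f₂ + f₃] = 0.166667·(15.888889) = 2.6481.

2.6481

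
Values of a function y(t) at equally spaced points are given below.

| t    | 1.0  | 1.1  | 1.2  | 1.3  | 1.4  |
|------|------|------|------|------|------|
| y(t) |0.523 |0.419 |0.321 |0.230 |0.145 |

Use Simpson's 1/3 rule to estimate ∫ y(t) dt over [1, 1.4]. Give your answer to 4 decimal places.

h = 0.1, n = 4.
(h/3)·[y₀ + 4y₁ + 2y₂ + 4y₃ + y₄] = 0.033333·(3.906) = 0.1302.

0.1302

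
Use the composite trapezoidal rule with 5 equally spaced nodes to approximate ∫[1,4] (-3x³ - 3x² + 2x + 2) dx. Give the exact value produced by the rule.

-240.421875

h = (4 − 1)/4 = 0.75.
Nodes x₀,…,x₄ = 1, 1.75, 2.5, 3.25, 4.
f(x) = -3x³ - 3x² + 2x + 2: f₀=-2, f₁=-19.765625, f₂=-58.625, f₃=-126.171875, f₄=-230.
(h/2)·[f₀ + 2f₁ + 2f₂ + 2f₃ + f₄] = 0.375·(-641.125) = -240.421875.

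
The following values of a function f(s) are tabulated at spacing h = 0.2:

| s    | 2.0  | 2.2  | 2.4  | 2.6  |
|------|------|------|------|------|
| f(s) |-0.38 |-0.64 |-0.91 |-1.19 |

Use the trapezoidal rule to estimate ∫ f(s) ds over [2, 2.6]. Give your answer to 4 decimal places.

-0.4670

h = 0.2, n = 3.
(h/2)·[y₀ + 2y₁ + 2y₂ + y₃] = 0.1·(-4.67) = -0.4670.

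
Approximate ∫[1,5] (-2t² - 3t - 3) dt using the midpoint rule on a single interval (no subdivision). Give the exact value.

M = (b−a)·f(3) = 4·(-30) = -120.

-120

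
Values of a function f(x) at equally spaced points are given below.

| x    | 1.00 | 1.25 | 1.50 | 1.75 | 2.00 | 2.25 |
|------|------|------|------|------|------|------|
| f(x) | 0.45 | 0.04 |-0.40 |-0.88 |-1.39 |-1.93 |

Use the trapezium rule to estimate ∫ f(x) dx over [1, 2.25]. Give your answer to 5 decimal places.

-0.84250

h = 0.25, n = 5.
(h/2)·[y₀ + 2y₁ + 2y₂ + 2y₃ + 2y₄ + y₅] = 0.125·(-6.74) = -0.84250.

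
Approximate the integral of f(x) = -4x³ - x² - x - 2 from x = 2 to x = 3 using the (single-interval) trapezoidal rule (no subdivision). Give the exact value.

-81

T = (b−a)/2 · [f(2) + f(3)] = 0.5·[(-40) + (-122)] = -81.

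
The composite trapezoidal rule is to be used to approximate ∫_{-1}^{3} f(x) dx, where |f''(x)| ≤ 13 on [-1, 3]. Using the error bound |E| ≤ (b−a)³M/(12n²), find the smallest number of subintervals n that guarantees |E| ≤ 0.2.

Need 832/(12n²) ≤ 0.2.
n² ≥ 832/(12·0.2) = 346.667 ⇒ n ≥ 18.6190, so the smallest n is 19.

19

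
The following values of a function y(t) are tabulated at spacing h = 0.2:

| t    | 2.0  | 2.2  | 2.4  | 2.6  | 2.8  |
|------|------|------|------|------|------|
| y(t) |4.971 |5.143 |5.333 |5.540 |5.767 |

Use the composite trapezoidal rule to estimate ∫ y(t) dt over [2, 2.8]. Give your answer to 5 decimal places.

4.27700

h = 0.2, n = 4.
(h/2)·[y₀ + 2y₁ + 2y₂ + 2y₃ + y₄] = 0.1·(42.770) = 4.27700.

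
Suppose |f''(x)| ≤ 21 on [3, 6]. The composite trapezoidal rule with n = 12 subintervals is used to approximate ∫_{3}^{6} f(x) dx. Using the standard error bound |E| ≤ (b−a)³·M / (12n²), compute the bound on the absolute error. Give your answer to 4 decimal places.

0.3281

|E| ≤ (3)³·21 / (12·12²) = 567/1728 = 0.3281.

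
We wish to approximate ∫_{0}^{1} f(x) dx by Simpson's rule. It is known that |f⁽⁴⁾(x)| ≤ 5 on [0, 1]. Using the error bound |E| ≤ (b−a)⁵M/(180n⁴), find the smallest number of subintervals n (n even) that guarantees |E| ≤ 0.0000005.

16

Need 5/(180n⁴) ≤ 0.0000005.
n⁴ ≥ 5/(180·0.0000005) = 55555.6 ⇒ n ≥ 15.3526, so the smallest even n is 16. (n must be even for Simpson's rule.)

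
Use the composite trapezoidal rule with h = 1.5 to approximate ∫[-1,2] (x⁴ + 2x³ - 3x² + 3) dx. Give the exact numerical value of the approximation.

20.34375

h = (2 − (-1))/2 = 1.5.
Nodes x₀,…,x₂ = -1, 0.5, 2.
f(x) = x⁴ + 2x³ - 3x² + 3: f₀=-1, f₁=2.5625, f₂=23.
(h/2)·[f₀ + 2f₁ + f₂] = 0.75·(27.125) = 20.34375.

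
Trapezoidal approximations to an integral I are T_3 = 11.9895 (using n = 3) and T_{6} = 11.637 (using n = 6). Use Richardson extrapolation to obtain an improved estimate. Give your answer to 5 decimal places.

11.51950

R = (4·T_{6} − T_3) / 3 = (4·11.637 − 11.9895)/3 = (34.5585)/3 = 11.51950.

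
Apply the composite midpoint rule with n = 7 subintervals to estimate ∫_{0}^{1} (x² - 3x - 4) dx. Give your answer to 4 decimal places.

h = (1 − 0)/7 = 0.142857.
Midpoints m₁,…,m₇ = 0.071429, 0.214286, 0.357143, 0.5, 0.642857, 0.785714, 0.928571.
f(m₁)=-4.209184, f(m₂)=-4.596939, f(m₃)=-4.943878, f(m₄)=-5.25, f(m₅)=-5.515306, f(m₆)=-5.739796, f(m₇)=-5.923469.
h·[f(m₁) + f(m₂) + f(m₃) + f(m₄) + f(m₅) + f(m₆) + f(m₇)] = 0.142857·(-36.178571) = -5.1684.

-5.1684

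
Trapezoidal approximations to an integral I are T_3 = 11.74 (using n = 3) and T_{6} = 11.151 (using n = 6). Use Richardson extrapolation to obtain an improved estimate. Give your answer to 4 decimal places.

10.9547

R = (4·T_{6} − T_3) / 3 = (4·11.151 − 11.74)/3 = (32.864)/3 = 10.9547.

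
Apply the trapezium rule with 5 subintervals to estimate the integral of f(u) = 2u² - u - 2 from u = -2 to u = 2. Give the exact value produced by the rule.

h = (2 − (-2))/5 = 0.8.
Nodes u₀,…,u₅ = -2, -1.2, -0.4, 0.4, 1.2, 2.
f(u) = 2u² - u - 2: f₀=8, f₁=2.08, f₂=-1.28, f₃=-2.08, f₄=-0.32, f₅=4.
(h/2)·[f₀ + 2f₁ + 2f₂ + 2f₃ + 2f₄ + f₅] = 0.4·(8.8) = 3.52.

3.52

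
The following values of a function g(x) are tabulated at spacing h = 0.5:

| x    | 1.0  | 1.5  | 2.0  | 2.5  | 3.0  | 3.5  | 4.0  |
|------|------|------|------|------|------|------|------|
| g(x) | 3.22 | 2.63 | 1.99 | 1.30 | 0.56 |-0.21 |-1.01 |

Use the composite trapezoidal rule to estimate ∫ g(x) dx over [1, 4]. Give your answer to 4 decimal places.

h = 0.5, n = 6.
(h/2)·[y₀ + 2y₁ + 2y₂ + 2y₃ + 2y₄ + 2y₅ + y₆] = 0.25·(14.75) = 3.6875.

3.6875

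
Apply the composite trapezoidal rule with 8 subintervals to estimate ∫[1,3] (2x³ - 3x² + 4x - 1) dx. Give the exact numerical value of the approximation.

28.1875

h = (3 − 1)/8 = 0.25.
Nodes x₀,…,x₈ = 1, 1.25, 1.5, 1.75, 2, 2.25, 2.5, 2.75, 3.
f(x) = 2x³ - 3x² + 4x - 1: f₀=2, f₁=3.21875, f₂=5, f₃=7.53125, f₄=11, f₅=15.59375, f₆=21.5, f₇=28.90625, f₈=38.
(h/2)·[f₀ + 2f₁ + 2f₂ + 2f₃ + 2f₄ + 2f₅ + 2f₆ + 2f₇ + f₈] = 0.125·(225.5) = 28.1875.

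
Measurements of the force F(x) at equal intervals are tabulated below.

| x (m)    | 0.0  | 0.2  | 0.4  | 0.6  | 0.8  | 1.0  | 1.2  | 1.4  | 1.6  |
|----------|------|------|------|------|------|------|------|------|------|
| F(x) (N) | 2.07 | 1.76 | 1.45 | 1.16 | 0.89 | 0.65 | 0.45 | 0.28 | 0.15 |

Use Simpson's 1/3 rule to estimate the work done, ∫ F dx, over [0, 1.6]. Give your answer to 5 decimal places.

h = 0.2, n = 8.
(h/3)·[y₀ + 4y₁ + 2y₂ + 4y₃ + 2y₄ + 4y₅ + 2y₆ + 4y₇ + y₈] = 0.066667·(23.20) = 1.54667.

1.54667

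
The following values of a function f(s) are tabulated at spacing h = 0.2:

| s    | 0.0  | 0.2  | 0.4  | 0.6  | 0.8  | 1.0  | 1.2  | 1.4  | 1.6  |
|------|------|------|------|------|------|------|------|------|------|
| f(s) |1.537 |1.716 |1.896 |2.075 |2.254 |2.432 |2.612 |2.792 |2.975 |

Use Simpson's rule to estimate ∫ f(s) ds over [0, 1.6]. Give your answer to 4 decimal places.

h = 0.2, n = 8.
(h/3)·[y₀ + 4y₁ + 2y₂ + 4y₃ + 2y₄ + 4y₅ + 2y₆ + 4y₇ + y₈] = 0.066667·(54.096) = 3.6064.

3.6064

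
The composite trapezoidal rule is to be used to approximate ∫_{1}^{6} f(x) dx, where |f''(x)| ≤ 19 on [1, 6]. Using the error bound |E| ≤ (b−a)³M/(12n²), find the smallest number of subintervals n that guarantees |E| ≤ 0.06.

58

Need 2375/(12n²) ≤ 0.06.
n² ≥ 2375/(12·0.06) = 3298.61 ⇒ n ≥ 57.4335, so the smallest n is 58.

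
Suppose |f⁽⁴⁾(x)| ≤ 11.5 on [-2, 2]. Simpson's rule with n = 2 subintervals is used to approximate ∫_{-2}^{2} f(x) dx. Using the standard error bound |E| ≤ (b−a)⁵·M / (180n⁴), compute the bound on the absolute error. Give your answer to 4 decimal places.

4.0889

|E| ≤ (4)⁵·11.5 / (180·2⁴) = 11776/2880 = 4.0889.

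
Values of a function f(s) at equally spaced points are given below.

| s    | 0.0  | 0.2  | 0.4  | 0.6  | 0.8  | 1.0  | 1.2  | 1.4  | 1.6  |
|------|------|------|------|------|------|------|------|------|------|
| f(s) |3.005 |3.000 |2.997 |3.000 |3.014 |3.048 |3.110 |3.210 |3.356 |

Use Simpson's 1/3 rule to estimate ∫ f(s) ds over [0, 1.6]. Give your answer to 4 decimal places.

h = 0.2, n = 8.
(h/3)·[y₀ + 4y₁ + 2y₂ + 4y₃ + 2y₄ + 4y₅ + 2y₆ + 4y₇ + y₈] = 0.066667·(73.635) = 4.9090.

4.9090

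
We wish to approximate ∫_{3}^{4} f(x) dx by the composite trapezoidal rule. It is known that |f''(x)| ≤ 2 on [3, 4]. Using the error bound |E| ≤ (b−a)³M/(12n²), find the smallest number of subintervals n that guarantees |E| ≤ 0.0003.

24

Need 2/(12n²) ≤ 0.0003.
n² ≥ 2/(12·0.0003) = 555.556 ⇒ n ≥ 23.5702, so the smallest n is 24.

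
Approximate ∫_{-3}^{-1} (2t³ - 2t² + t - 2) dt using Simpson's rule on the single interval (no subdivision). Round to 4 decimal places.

-65.3333

S = (b−a)/6 · [f(-3) + 4f(-2) + f(-1)] = 0.333333·[(-77) + 4·(-28) + (-7)] = -65.3333.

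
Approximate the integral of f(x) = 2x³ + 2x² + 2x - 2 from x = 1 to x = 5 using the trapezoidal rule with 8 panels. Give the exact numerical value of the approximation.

h = (5 − 1)/8 = 0.5.
Nodes x₀,…,x₈ = 1, 1.5, 2, 2.5, 3, 3.5, 4, 4.5, 5.
f(x) = 2x³ + 2x² + 2x - 2: f₀=4, f₁=12.25, f₂=26, f₃=46.75, f₄=76, f₅=115.25, f₆=166, f₇=229.75, f₈=308.
(h/2)·[f₀ + 2f₁ + 2f₂ + 2f₃ + 2f₄ + 2f₅ + 2f₆ + 2f₇ + f₈] = 0.25·(1656) = 414.

414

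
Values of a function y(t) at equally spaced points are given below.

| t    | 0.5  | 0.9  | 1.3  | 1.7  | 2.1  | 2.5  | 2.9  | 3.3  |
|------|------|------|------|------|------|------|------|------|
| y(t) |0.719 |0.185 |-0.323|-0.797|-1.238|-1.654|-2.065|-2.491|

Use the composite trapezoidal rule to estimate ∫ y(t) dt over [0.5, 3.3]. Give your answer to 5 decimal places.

h = 0.4, n = 7.
(h/2)·[y₀ + 2y₁ + 2y₂ + 2y₃ + 2y₄ + 2y₅ + 2y₆ + y₇] = 0.2·(-13.556) = -2.71120.

-2.71120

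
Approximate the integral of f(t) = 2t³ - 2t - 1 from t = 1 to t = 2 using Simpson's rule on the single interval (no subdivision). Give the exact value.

3.5

S = (b−a)/6 · [f(1) + 4f(1.5) + f(2)] = 0.166667·[(-1) + 4·2.75 + 11] = 3.5.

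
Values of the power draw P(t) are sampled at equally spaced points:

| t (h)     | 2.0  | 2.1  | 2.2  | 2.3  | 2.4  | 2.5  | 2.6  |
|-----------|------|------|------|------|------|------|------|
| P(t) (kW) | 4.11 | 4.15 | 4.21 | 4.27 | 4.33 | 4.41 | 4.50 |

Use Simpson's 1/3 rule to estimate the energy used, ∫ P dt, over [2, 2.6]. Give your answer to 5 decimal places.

2.56700

h = 0.1, n = 6.
(h/3)·[y₀ + 4y₁ + 2y₂ + 4y₃ + 2y₄ + 4y₅ + y₆] = 0.033333·(77.01) = 2.56700.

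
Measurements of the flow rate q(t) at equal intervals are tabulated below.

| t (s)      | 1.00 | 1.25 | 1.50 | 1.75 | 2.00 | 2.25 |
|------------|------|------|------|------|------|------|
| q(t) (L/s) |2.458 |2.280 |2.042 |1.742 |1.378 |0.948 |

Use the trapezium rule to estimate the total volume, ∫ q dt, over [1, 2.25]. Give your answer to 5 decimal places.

h = 0.25, n = 5.
(h/2)·[y₀ + 2y₁ + 2y₂ + 2y₃ + 2y₄ + y₅] = 0.125·(18.290) = 2.28625.

2.28625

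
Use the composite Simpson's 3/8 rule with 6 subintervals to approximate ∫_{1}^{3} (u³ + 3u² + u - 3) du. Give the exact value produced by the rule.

h = (3 − 1)/6 = 0.333333.
Nodes u₀,…,u₆ = 1, 1.333333, 1.666667, 2, 2.333333, 2.666667, 3.
f(u) = u³ + 3u² + u - 3: f₀=2, f₁=6.037037, f₂=11.629630, f₃=19, f₄=28.370370, f₅=39.962963, f₆=54.
(3h/8)·[f₀ + 3f₁ + 3f₂ + 2f₃ + 3f₄ + 3f₅ + f₆] = 0.125·(352) = 44.

44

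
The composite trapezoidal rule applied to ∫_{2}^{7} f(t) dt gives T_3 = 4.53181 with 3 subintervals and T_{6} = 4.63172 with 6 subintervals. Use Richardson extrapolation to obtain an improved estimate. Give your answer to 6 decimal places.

R = (4·T_{6} − T_3) / 3 = (4·4.63172 − 4.53181)/3 = (13.99507)/3 = 4.665023.

4.665023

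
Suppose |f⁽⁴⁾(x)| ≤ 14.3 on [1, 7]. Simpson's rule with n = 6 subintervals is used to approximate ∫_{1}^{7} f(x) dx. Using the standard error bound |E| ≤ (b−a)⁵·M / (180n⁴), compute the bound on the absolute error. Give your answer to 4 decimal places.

|E| ≤ (6)⁵·14.3 / (180·6⁴) = 111196.8/233280 = 0.4767.

0.4767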